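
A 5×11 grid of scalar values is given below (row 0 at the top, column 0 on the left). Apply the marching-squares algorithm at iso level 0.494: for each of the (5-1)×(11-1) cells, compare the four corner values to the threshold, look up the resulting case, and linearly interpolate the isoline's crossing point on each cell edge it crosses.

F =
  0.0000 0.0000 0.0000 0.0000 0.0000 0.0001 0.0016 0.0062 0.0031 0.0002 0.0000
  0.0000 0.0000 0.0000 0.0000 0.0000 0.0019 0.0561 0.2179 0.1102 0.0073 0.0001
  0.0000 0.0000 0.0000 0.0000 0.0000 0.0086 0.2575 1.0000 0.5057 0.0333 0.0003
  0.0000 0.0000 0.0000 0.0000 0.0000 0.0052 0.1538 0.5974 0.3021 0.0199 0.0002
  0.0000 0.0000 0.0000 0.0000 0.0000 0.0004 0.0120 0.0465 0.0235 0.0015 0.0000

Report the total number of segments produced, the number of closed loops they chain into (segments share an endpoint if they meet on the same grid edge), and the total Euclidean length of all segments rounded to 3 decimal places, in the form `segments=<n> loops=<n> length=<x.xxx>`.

cell (1,6): code 0100 → (1.353,7.000)–(2.000,6.319)
cell (1,7): code 1100 → (1.970,8.000)–(1.353,7.000)
cell (1,8): code 1000 → (2.000,8.025)–(1.970,8.000)
cell (2,6): code 0110 → (2.000,6.319)–(3.000,6.767)
cell (2,7): code 1011 → (3.000,7.350)–(2.057,8.000)
cell (2,8): code 0001 → (2.057,8.000)–(2.000,8.025)
cell (3,6): code 0010 → (3.000,6.767)–(3.188,7.000)
cell (3,7): code 0001 → (3.188,7.000)–(3.000,7.350)
total: 8 segments, chained into 1 closed loop(s), length Σ = 5.153393

segments=8 loops=1 length=5.153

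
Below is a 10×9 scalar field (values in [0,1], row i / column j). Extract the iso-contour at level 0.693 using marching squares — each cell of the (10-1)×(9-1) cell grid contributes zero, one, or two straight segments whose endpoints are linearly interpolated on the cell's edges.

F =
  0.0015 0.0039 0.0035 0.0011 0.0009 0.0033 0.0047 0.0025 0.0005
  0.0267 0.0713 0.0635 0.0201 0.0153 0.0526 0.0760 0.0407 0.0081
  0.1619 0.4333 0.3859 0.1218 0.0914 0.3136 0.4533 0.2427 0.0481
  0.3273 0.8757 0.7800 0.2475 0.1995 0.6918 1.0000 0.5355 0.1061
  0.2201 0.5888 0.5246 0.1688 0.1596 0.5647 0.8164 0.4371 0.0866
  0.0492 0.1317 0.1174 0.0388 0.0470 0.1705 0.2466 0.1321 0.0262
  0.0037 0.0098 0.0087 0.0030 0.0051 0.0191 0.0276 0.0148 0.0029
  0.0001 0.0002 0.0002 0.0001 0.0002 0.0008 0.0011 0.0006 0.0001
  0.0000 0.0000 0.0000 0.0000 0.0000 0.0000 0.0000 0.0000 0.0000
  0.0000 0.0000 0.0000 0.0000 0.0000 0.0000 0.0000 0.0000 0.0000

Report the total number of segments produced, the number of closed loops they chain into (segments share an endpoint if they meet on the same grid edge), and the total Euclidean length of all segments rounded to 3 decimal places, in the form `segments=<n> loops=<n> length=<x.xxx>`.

cell (2,0): code 0100 → (2.587,1.000)–(3.000,0.667)
cell (2,1): code 1100 → (2.779,2.000)–(2.587,1.000)
cell (2,2): code 1000 → (3.000,2.163)–(2.779,2.000)
cell (2,5): code 0100 → (2.438,6.000)–(3.000,5.004)
cell (2,6): code 1000 → (3.000,6.661)–(2.438,6.000)
cell (3,0): code 0010 → (3.000,0.667)–(3.637,1.000)
cell (3,1): code 0011 → (3.637,1.000)–(3.341,2.000)
cell (3,2): code 0001 → (3.341,2.000)–(3.000,2.163)
cell (3,5): code 0110 → (3.000,5.004)–(4.000,5.510)
cell (3,6): code 1001 → (4.000,6.325)–(3.000,6.661)
cell (4,5): code 0010 → (4.000,5.510)–(4.217,6.000)
cell (4,6): code 0001 → (4.217,6.000)–(4.000,6.325)
total: 12 segments, chained into 2 closed loop(s), length Σ = 9.075989

segments=12 loops=2 length=9.076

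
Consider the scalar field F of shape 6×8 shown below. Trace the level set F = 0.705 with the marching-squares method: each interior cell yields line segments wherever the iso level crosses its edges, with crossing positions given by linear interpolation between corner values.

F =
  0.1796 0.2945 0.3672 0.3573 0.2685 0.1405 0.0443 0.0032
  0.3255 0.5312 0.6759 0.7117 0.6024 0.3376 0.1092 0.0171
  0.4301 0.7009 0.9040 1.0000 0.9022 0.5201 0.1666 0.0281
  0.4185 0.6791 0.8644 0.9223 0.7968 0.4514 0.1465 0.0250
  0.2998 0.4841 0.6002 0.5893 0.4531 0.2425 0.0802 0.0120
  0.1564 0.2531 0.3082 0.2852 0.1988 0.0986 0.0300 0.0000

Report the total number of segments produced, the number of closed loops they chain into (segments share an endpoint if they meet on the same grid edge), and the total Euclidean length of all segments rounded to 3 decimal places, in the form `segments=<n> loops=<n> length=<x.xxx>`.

segments=12 loops=1 length=9.761

cell (0,2): code 0100 → (0.981,3.000)–(1.000,2.813)
cell (0,3): code 1000 → (1.000,3.061)–(0.981,3.000)
cell (1,1): code 0100 → (1.128,2.000)–(2.000,1.020)
cell (1,2): code 1110 → (1.000,2.813)–(1.128,2.000)
cell (1,3): code 1101 → (1.342,4.000)–(1.000,3.061)
cell (1,4): code 1000 → (2.000,4.516)–(1.342,4.000)
cell (2,1): code 0110 → (2.000,1.020)–(3.000,1.140)
cell (2,4): code 1001 → (3.000,4.266)–(2.000,4.516)
cell (3,1): code 0010 → (3.000,1.140)–(3.603,2.000)
cell (3,2): code 0011 → (3.603,2.000)–(3.653,3.000)
cell (3,3): code 0011 → (3.653,3.000)–(3.267,4.000)
cell (3,4): code 0001 → (3.267,4.000)–(3.000,4.266)
total: 12 segments, chained into 1 closed loop(s), length Σ = 9.760611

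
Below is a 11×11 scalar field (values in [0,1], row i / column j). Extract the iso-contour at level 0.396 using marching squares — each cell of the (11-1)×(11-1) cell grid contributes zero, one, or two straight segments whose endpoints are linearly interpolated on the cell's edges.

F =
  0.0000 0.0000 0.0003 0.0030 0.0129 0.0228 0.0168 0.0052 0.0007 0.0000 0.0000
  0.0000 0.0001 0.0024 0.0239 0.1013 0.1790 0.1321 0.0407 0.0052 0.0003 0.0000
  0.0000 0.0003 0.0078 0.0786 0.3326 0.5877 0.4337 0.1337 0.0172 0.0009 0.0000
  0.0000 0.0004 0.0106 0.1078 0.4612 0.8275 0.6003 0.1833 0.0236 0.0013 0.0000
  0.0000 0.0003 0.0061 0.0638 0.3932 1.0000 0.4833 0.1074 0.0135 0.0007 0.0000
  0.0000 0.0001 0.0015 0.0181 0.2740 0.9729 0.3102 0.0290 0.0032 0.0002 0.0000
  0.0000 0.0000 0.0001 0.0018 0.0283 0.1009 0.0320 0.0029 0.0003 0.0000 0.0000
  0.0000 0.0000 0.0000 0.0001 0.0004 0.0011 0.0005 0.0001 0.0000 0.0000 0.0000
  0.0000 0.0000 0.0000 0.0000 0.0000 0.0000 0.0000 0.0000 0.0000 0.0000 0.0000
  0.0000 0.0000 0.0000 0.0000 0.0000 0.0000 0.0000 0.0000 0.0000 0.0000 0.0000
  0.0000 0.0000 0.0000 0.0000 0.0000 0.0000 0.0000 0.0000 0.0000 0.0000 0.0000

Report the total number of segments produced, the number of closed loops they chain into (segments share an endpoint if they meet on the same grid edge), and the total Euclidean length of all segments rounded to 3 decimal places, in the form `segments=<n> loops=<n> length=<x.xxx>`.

cell (1,4): code 0100 → (1.531,5.000)–(2.000,4.249)
cell (1,5): code 1100 → (1.875,6.000)–(1.531,5.000)
cell (1,6): code 1000 → (2.000,6.126)–(1.875,6.000)
cell (2,3): code 0100 → (2.493,4.000)–(3.000,3.816)
cell (2,4): code 1110 → (2.000,4.249)–(2.493,4.000)
cell (2,6): code 1001 → (3.000,6.490)–(2.000,6.126)
cell (3,3): code 0010 → (3.000,3.816)–(3.959,4.000)
cell (3,4): code 0111 → (3.959,4.000)–(4.000,4.005)
cell (3,6): code 1001 → (4.000,6.232)–(3.000,6.490)
cell (4,4): code 0110 → (4.000,4.005)–(5.000,4.175)
cell (4,5): code 1011 → (5.000,5.871)–(4.504,6.000)
cell (4,6): code 0001 → (4.504,6.000)–(4.000,6.232)
cell (5,4): code 0010 → (5.000,4.175)–(5.662,5.000)
cell (5,5): code 0001 → (5.662,5.000)–(5.000,5.871)
total: 14 segments, chained into 1 closed loop(s), length Σ = 10.560152

segments=14 loops=1 length=10.560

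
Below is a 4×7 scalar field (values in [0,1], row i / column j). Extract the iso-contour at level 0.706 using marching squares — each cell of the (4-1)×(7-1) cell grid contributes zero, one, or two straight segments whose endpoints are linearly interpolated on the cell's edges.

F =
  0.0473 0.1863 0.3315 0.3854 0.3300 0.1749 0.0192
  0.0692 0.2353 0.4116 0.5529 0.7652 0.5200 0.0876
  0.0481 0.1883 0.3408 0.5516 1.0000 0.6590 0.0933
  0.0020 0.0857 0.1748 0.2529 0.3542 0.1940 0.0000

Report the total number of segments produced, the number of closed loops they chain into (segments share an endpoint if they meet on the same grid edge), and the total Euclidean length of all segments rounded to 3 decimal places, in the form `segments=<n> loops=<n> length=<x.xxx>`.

segments=6 loops=1 length=4.606

cell (0,3): code 0100 → (0.864,4.000)–(1.000,3.721)
cell (0,4): code 1000 → (1.000,4.241)–(0.864,4.000)
cell (1,3): code 0110 → (1.000,3.721)–(2.000,3.344)
cell (1,4): code 1001 → (2.000,4.862)–(1.000,4.241)
cell (2,3): code 0010 → (2.000,3.344)–(2.455,4.000)
cell (2,4): code 0001 → (2.455,4.000)–(2.000,4.862)
total: 6 segments, chained into 1 closed loop(s), length Σ = 4.606208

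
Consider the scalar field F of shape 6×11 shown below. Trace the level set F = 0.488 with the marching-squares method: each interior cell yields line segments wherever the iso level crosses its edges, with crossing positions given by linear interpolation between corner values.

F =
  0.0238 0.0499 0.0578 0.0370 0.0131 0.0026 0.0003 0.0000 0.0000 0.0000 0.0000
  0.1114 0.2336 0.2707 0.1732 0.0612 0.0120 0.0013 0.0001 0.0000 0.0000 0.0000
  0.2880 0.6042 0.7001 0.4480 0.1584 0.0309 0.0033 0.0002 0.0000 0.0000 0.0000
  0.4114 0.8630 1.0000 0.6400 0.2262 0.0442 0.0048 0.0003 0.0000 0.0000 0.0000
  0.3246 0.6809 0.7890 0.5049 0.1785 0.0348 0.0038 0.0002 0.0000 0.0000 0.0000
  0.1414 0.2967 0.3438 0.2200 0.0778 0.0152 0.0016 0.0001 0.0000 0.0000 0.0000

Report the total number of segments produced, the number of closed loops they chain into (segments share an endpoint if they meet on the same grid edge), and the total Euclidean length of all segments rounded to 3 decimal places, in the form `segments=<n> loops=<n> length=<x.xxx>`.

cell (1,0): code 0100 → (1.686,1.000)–(2.000,0.633)
cell (1,1): code 1100 → (1.506,2.000)–(1.686,1.000)
cell (1,2): code 1000 → (2.000,2.841)–(1.506,2.000)
cell (2,0): code 0110 → (2.000,0.633)–(3.000,0.170)
cell (2,2): code 1101 → (2.208,3.000)–(2.000,2.841)
cell (2,3): code 1000 → (3.000,3.367)–(2.208,3.000)
cell (3,0): code 0110 → (3.000,0.170)–(4.000,0.459)
cell (3,3): code 1001 → (4.000,3.052)–(3.000,3.367)
cell (4,0): code 0010 → (4.000,0.459)–(4.502,1.000)
cell (4,1): code 0011 → (4.502,1.000)–(4.676,2.000)
cell (4,2): code 0011 → (4.676,2.000)–(4.059,3.000)
cell (4,3): code 0001 → (4.059,3.000)–(4.000,3.052)
total: 12 segments, chained into 1 closed loop(s), length Σ = 9.807952

segments=12 loops=1 length=9.808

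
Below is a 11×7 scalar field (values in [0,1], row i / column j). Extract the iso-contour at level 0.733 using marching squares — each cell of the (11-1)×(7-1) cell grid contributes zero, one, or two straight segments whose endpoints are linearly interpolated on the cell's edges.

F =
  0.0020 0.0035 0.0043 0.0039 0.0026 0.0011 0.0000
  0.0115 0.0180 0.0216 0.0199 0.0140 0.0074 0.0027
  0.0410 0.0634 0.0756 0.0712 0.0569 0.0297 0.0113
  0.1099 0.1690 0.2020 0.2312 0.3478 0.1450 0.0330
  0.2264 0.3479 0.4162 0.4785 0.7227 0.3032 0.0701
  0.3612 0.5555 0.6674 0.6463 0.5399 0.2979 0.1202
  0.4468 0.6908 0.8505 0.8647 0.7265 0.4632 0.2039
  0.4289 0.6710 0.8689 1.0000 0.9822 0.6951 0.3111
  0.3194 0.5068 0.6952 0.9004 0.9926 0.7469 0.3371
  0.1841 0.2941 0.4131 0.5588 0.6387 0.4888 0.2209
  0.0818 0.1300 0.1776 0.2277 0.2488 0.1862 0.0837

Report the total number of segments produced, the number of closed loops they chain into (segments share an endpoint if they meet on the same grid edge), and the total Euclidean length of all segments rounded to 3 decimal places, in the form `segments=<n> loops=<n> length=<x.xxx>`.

segments=14 loops=1 length=11.058

cell (5,1): code 0100 → (5.358,2.000)–(6.000,1.264)
cell (5,2): code 1100 → (5.397,3.000)–(5.358,2.000)
cell (5,3): code 1000 → (6.000,3.953)–(5.397,3.000)
cell (6,1): code 0110 → (6.000,1.264)–(7.000,1.313)
cell (6,3): code 1101 → (6.025,4.000)–(6.000,3.953)
cell (6,4): code 1000 → (7.000,4.868)–(6.025,4.000)
cell (7,1): code 0010 → (7.000,1.313)–(7.782,2.000)
cell (7,2): code 0111 → (7.782,2.000)–(8.000,2.184)
cell (7,4): code 1101 → (7.732,5.000)–(7.000,4.868)
cell (7,5): code 1000 → (8.000,5.034)–(7.732,5.000)
cell (8,2): code 0010 → (8.000,2.184)–(8.490,3.000)
cell (8,3): code 0011 → (8.490,3.000)–(8.734,4.000)
cell (8,4): code 0011 → (8.734,4.000)–(8.054,5.000)
cell (8,5): code 0001 → (8.054,5.000)–(8.000,5.034)
total: 14 segments, chained into 1 closed loop(s), length Σ = 11.058227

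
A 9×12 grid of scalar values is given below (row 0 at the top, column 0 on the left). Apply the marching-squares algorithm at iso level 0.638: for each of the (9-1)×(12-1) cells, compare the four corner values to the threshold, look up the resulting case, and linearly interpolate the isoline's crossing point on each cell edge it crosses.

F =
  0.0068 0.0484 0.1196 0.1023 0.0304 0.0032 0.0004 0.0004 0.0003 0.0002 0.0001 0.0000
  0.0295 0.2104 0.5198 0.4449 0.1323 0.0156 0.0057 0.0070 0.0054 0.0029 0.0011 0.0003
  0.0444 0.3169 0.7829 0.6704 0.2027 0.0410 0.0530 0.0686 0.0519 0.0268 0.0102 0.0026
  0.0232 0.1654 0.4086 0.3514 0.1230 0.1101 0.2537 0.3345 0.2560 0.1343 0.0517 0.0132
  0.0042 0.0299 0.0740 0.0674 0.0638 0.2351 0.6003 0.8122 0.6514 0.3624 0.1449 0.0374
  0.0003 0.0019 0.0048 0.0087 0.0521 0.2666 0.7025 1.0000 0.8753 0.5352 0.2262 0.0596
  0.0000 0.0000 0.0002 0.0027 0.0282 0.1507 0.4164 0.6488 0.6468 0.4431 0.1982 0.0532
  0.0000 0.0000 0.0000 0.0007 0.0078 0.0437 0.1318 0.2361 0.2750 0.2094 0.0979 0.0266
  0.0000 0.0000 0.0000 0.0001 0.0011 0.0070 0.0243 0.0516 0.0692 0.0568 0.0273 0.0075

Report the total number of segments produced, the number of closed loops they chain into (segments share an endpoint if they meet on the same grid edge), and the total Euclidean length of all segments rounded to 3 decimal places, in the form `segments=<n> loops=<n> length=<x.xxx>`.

segments=18 loops=2 length=11.588

cell (1,1): code 0100 → (1.449,2.000)–(2.000,1.689)
cell (1,2): code 1100 → (1.856,3.000)–(1.449,2.000)
cell (1,3): code 1000 → (2.000,3.069)–(1.856,3.000)
cell (2,1): code 0010 → (2.000,1.689)–(2.387,2.000)
cell (2,2): code 0011 → (2.387,2.000)–(2.102,3.000)
cell (2,3): code 0001 → (2.102,3.000)–(2.000,3.069)
cell (3,6): code 0100 → (3.635,7.000)–(4.000,6.178)
cell (3,7): code 1100 → (3.966,8.000)–(3.635,7.000)
cell (3,8): code 1000 → (4.000,8.046)–(3.966,8.000)
cell (4,5): code 0100 → (4.369,6.000)–(5.000,5.852)
cell (4,6): code 1110 → (4.000,6.178)–(4.369,6.000)
cell (4,8): code 1001 → (5.000,8.698)–(4.000,8.046)
cell (5,5): code 0010 → (5.000,5.852)–(5.225,6.000)
cell (5,6): code 0111 → (5.225,6.000)–(6.000,6.954)
cell (5,8): code 1001 → (6.000,8.043)–(5.000,8.698)
cell (6,6): code 0010 → (6.000,6.954)–(6.026,7.000)
cell (6,7): code 0011 → (6.026,7.000)–(6.024,8.000)
cell (6,8): code 0001 → (6.024,8.000)–(6.000,8.043)
total: 18 segments, chained into 2 closed loop(s), length Σ = 11.588261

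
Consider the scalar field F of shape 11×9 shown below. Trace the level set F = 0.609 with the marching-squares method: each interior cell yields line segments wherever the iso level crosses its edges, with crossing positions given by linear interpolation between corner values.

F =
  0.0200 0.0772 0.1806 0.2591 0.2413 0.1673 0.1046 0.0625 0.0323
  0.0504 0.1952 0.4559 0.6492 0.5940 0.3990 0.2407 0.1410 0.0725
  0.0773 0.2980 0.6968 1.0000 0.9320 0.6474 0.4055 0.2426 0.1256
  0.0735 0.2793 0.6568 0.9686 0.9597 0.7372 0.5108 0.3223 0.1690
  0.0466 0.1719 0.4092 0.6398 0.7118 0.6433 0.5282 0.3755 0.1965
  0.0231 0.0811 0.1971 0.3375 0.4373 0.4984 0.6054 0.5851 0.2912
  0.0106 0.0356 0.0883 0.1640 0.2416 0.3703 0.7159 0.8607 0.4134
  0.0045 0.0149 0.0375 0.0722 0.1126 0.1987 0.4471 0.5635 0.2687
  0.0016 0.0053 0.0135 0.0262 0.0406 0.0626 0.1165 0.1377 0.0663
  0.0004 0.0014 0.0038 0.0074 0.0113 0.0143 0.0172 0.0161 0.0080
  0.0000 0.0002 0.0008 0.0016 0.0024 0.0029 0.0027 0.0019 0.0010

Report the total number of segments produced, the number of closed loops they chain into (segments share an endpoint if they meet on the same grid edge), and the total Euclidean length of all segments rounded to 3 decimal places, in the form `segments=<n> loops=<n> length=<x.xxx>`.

segments=22 loops=2 length=17.023

cell (0,2): code 0100 → (0.897,3.000)–(1.000,2.792)
cell (0,3): code 1000 → (1.000,3.728)–(0.897,3.000)
cell (1,1): code 0100 → (1.636,2.000)–(2.000,1.780)
cell (1,2): code 1110 → (1.000,2.792)–(1.636,2.000)
cell (1,3): code 1101 → (1.044,4.000)–(1.000,3.728)
cell (1,4): code 1100 → (1.845,5.000)–(1.044,4.000)
cell (1,5): code 1000 → (2.000,5.159)–(1.845,5.000)
cell (2,1): code 0110 → (2.000,1.780)–(3.000,1.873)
cell (2,5): code 1001 → (3.000,5.566)–(2.000,5.159)
cell (3,1): code 0010 → (3.000,1.873)–(3.193,2.000)
cell (3,2): code 0111 → (3.193,2.000)–(4.000,2.866)
cell (3,5): code 1001 → (4.000,5.298)–(3.000,5.566)
cell (4,2): code 0010 → (4.000,2.866)–(4.102,3.000)
cell (4,3): code 0011 → (4.102,3.000)–(4.374,4.000)
cell (4,4): code 0011 → (4.374,4.000)–(4.237,5.000)
cell (4,5): code 0001 → (4.237,5.000)–(4.000,5.298)
cell (5,5): code 0100 → (5.033,6.000)–(6.000,5.691)
cell (5,6): code 1100 → (5.087,7.000)–(5.033,6.000)
cell (5,7): code 1000 → (6.000,7.563)–(5.087,7.000)
cell (6,5): code 0010 → (6.000,5.691)–(6.398,6.000)
cell (6,6): code 0011 → (6.398,6.000)–(6.847,7.000)
cell (6,7): code 0001 → (6.847,7.000)–(6.000,7.563)
total: 22 segments, chained into 2 closed loop(s), length Σ = 17.022783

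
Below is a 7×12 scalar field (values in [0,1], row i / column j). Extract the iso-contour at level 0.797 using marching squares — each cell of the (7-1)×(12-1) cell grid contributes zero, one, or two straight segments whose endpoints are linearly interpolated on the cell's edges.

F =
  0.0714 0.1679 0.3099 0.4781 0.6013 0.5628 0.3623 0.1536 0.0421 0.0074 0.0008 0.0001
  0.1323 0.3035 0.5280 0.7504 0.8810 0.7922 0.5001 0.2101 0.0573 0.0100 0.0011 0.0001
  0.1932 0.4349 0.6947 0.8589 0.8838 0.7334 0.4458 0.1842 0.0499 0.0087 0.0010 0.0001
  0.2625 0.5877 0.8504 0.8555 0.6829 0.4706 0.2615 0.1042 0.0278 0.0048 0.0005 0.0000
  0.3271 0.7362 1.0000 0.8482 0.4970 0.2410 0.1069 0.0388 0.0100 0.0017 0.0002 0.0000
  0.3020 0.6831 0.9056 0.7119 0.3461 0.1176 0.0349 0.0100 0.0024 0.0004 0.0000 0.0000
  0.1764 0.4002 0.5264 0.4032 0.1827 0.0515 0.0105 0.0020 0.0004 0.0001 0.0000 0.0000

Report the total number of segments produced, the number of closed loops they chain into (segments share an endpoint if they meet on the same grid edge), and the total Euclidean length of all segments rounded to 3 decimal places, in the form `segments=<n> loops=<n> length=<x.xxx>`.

cell (0,3): code 0100 → (0.700,4.000)–(1.000,3.357)
cell (0,4): code 1000 → (1.000,4.946)–(0.700,4.000)
cell (1,2): code 0100 → (1.429,3.000)–(2.000,2.623)
cell (1,3): code 1110 → (1.000,3.357)–(1.429,3.000)
cell (1,4): code 1001 → (2.000,4.577)–(1.000,4.946)
cell (2,1): code 0100 → (2.657,2.000)–(3.000,1.797)
cell (2,2): code 1110 → (2.000,2.623)–(2.657,2.000)
cell (2,3): code 1011 → (3.000,3.339)–(2.432,4.000)
cell (2,4): code 0001 → (2.432,4.000)–(2.000,4.577)
cell (3,1): code 0110 → (3.000,1.797)–(4.000,1.230)
cell (3,3): code 1001 → (4.000,3.146)–(3.000,3.339)
cell (4,1): code 0110 → (4.000,1.230)–(5.000,1.512)
cell (4,2): code 1011 → (5.000,2.561)–(4.376,3.000)
cell (4,3): code 0001 → (4.376,3.000)–(4.000,3.146)
cell (5,1): code 0010 → (5.000,1.512)–(5.286,2.000)
cell (5,2): code 0001 → (5.286,2.000)–(5.000,2.561)
total: 16 segments, chained into 1 closed loop(s), length Σ = 12.475331

segments=16 loops=1 length=12.475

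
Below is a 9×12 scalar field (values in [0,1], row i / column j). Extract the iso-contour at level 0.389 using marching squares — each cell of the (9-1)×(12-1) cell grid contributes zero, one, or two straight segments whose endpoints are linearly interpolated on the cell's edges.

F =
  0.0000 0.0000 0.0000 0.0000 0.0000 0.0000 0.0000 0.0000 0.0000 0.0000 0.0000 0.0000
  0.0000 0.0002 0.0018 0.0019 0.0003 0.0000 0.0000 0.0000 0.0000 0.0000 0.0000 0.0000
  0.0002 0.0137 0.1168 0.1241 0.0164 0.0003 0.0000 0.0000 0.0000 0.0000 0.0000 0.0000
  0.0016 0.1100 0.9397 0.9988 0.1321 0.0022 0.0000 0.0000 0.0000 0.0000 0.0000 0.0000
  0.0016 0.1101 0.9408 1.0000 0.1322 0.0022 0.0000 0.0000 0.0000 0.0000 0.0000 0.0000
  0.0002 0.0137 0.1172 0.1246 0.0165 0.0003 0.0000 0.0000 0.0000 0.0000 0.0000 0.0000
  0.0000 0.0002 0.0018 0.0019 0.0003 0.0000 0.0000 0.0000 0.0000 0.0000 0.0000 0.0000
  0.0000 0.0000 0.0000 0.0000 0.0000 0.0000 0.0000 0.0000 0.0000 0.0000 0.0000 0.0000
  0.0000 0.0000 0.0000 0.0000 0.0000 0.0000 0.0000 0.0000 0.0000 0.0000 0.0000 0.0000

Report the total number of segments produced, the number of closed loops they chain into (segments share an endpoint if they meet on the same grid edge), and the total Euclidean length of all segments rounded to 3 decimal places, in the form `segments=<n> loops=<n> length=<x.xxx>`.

segments=8 loops=1 length=7.869

cell (2,1): code 0100 → (2.331,2.000)–(3.000,1.336)
cell (2,2): code 1100 → (2.303,3.000)–(2.331,2.000)
cell (2,3): code 1000 → (3.000,3.704)–(2.303,3.000)
cell (3,1): code 0110 → (3.000,1.336)–(4.000,1.336)
cell (3,3): code 1001 → (4.000,3.704)–(3.000,3.704)
cell (4,1): code 0010 → (4.000,1.336)–(4.670,2.000)
cell (4,2): code 0011 → (4.670,2.000)–(4.698,3.000)
cell (4,3): code 0001 → (4.698,3.000)–(4.000,3.704)
total: 8 segments, chained into 1 closed loop(s), length Σ = 7.868681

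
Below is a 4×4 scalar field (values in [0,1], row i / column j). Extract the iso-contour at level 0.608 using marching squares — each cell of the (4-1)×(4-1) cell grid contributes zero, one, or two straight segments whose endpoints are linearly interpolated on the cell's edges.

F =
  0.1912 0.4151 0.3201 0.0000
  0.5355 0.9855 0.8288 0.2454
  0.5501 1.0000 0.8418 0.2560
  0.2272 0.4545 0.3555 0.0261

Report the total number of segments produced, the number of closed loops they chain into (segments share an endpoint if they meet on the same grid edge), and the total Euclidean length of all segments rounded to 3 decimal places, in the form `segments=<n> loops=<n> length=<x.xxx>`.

cell (0,0): code 0100 → (0.338,1.000)–(1.000,0.161)
cell (0,1): code 1100 → (0.566,2.000)–(0.338,1.000)
cell (0,2): code 1000 → (1.000,2.378)–(0.566,2.000)
cell (1,0): code 0110 → (1.000,0.161)–(2.000,0.129)
cell (1,2): code 1001 → (2.000,2.399)–(1.000,2.378)
cell (2,0): code 0010 → (2.000,0.129)–(2.719,1.000)
cell (2,1): code 0011 → (2.719,1.000)–(2.481,2.000)
cell (2,2): code 0001 → (2.481,2.000)–(2.000,2.399)
total: 8 segments, chained into 1 closed loop(s), length Σ = 7.452900

segments=8 loops=1 length=7.453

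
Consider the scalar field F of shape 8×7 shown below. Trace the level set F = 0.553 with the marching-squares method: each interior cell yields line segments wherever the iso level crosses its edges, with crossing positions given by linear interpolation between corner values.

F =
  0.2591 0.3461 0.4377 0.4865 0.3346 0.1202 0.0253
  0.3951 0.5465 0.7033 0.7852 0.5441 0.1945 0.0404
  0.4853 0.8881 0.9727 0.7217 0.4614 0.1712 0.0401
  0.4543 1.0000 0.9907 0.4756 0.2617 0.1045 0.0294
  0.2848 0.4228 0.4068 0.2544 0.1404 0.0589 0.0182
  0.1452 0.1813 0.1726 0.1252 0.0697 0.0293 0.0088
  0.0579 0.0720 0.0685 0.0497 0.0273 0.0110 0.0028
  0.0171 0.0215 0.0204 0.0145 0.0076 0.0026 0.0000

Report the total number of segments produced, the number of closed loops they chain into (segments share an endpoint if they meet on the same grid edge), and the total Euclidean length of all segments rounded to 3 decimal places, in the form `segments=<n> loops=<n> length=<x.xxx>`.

cell (0,1): code 0100 → (0.434,2.000)–(1.000,1.041)
cell (0,2): code 1100 → (0.223,3.000)–(0.434,2.000)
cell (0,3): code 1000 → (1.000,3.963)–(0.223,3.000)
cell (1,0): code 0100 → (1.019,1.000)–(2.000,0.168)
cell (1,1): code 1110 → (1.000,1.041)–(1.019,1.000)
cell (1,3): code 1001 → (2.000,3.648)–(1.000,3.963)
cell (2,0): code 0110 → (2.000,0.168)–(3.000,0.181)
cell (2,2): code 1011 → (3.000,2.850)–(2.685,3.000)
cell (2,3): code 0001 → (2.685,3.000)–(2.000,3.648)
cell (3,0): code 0010 → (3.000,0.181)–(3.774,1.000)
cell (3,1): code 0011 → (3.774,1.000)–(3.750,2.000)
cell (3,2): code 0001 → (3.750,2.000)–(3.000,2.850)
total: 12 segments, chained into 1 closed loop(s), length Σ = 11.305896

segments=12 loops=1 length=11.306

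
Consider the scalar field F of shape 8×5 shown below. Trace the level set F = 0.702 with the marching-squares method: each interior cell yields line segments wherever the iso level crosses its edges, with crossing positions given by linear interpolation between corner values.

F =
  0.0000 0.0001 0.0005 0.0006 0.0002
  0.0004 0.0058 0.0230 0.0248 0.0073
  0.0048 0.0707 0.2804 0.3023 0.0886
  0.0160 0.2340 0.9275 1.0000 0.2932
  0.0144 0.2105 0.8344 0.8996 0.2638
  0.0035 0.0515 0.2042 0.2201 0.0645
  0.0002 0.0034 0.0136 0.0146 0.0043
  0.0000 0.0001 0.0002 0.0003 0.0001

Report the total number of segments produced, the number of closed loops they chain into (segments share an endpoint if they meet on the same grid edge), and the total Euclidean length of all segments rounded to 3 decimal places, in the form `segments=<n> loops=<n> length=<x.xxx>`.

cell (2,1): code 0100 → (2.652,2.000)–(3.000,1.675)
cell (2,2): code 1100 → (2.573,3.000)–(2.652,2.000)
cell (2,3): code 1000 → (3.000,3.422)–(2.573,3.000)
cell (3,1): code 0110 → (3.000,1.675)–(4.000,1.788)
cell (3,3): code 1001 → (4.000,3.311)–(3.000,3.422)
cell (4,1): code 0010 → (4.000,1.788)–(4.210,2.000)
cell (4,2): code 0011 → (4.210,2.000)–(4.291,3.000)
cell (4,3): code 0001 → (4.291,3.000)–(4.000,3.311)
total: 8 segments, chained into 1 closed loop(s), length Σ = 5.819844

segments=8 loops=1 length=5.820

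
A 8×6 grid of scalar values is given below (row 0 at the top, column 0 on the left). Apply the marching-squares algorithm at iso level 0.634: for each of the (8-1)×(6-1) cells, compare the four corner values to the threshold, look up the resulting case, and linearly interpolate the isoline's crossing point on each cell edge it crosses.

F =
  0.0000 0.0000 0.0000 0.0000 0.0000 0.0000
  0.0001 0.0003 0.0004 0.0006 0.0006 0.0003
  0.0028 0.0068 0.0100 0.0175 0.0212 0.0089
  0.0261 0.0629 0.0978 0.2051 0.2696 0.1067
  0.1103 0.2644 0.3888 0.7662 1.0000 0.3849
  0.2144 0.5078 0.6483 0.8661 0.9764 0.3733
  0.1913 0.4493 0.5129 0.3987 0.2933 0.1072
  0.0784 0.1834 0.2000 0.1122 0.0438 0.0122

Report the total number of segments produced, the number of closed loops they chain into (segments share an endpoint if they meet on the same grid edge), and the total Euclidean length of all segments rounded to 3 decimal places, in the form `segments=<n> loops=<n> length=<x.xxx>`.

segments=10 loops=1 length=7.475

cell (3,2): code 0100 → (3.764,3.000)–(4.000,2.650)
cell (3,3): code 1100 → (3.499,4.000)–(3.764,3.000)
cell (3,4): code 1000 → (4.000,4.595)–(3.499,4.000)
cell (4,1): code 0100 → (4.945,2.000)–(5.000,1.898)
cell (4,2): code 1110 → (4.000,2.650)–(4.945,2.000)
cell (4,4): code 1001 → (5.000,4.568)–(4.000,4.595)
cell (5,1): code 0010 → (5.000,1.898)–(5.106,2.000)
cell (5,2): code 0011 → (5.106,2.000)–(5.497,3.000)
cell (5,3): code 0011 → (5.497,3.000)–(5.501,4.000)
cell (5,4): code 0001 → (5.501,4.000)–(5.000,4.568)
total: 10 segments, chained into 1 closed loop(s), length Σ = 7.475272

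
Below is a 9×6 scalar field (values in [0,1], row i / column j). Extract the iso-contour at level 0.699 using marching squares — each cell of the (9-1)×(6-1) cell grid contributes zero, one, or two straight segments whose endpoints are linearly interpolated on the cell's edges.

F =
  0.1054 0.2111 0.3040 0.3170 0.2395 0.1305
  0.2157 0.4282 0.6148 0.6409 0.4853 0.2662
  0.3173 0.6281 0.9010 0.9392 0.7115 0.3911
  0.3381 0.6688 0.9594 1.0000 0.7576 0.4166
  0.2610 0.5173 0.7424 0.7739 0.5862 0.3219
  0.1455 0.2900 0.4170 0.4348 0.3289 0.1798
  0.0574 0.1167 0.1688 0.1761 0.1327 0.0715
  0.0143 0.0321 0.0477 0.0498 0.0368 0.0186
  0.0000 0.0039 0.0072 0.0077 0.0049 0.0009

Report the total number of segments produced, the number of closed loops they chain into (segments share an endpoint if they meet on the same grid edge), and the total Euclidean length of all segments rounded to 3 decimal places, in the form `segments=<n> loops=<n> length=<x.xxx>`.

cell (1,1): code 0100 → (1.294,2.000)–(2.000,1.260)
cell (1,2): code 1100 → (1.195,3.000)–(1.294,2.000)
cell (1,3): code 1100 → (1.945,4.000)–(1.195,3.000)
cell (1,4): code 1000 → (2.000,4.039)–(1.945,4.000)
cell (2,1): code 0110 → (2.000,1.260)–(3.000,1.104)
cell (2,4): code 1001 → (3.000,4.172)–(2.000,4.039)
cell (3,1): code 0110 → (3.000,1.104)–(4.000,1.807)
cell (3,3): code 1011 → (4.000,3.399)–(3.342,4.000)
cell (3,4): code 0001 → (3.342,4.000)–(3.000,4.172)
cell (4,1): code 0010 → (4.000,1.807)–(4.133,2.000)
cell (4,2): code 0011 → (4.133,2.000)–(4.221,3.000)
cell (4,3): code 0001 → (4.221,3.000)–(4.000,3.399)
total: 12 segments, chained into 1 closed loop(s), length Σ = 9.556933

segments=12 loops=1 length=9.557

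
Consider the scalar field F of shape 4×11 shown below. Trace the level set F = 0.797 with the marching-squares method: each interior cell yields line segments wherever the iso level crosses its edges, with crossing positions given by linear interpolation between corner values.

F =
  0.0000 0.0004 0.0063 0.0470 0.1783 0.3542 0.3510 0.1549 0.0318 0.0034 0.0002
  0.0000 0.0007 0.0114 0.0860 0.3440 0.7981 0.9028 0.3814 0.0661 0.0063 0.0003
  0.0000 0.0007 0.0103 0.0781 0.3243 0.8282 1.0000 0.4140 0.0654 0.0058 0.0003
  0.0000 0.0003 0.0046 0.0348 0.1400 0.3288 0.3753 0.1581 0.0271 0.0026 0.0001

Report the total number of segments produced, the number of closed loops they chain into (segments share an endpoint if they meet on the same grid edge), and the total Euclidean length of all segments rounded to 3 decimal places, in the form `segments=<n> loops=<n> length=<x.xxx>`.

segments=8 loops=1 length=4.909

cell (0,4): code 0100 → (0.998,5.000)–(1.000,4.998)
cell (0,5): code 1100 → (0.808,6.000)–(0.998,5.000)
cell (0,6): code 1000 → (1.000,6.203)–(0.808,6.000)
cell (1,4): code 0110 → (1.000,4.998)–(2.000,4.938)
cell (1,6): code 1001 → (2.000,6.346)–(1.000,6.203)
cell (2,4): code 0010 → (2.000,4.938)–(2.062,5.000)
cell (2,5): code 0011 → (2.062,5.000)–(2.325,6.000)
cell (2,6): code 0001 → (2.325,6.000)–(2.000,6.346)
total: 8 segments, chained into 1 closed loop(s), length Σ = 4.909210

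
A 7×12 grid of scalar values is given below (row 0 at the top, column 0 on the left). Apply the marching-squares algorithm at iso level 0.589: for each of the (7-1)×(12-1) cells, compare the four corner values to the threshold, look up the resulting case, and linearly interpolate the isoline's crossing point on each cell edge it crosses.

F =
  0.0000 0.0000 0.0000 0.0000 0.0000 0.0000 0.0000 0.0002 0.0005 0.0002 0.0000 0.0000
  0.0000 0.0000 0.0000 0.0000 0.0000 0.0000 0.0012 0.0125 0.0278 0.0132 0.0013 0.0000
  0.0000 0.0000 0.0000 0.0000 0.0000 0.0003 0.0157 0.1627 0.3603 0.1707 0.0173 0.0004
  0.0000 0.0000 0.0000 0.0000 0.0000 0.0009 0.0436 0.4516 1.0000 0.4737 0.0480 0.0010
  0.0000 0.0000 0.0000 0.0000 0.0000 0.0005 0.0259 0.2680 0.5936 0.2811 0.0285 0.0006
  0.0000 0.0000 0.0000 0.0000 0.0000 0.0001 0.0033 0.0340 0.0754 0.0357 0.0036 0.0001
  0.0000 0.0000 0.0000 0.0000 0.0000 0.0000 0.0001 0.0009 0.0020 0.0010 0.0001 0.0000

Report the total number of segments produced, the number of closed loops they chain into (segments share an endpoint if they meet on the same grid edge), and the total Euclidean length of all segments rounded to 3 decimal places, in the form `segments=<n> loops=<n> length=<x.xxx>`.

segments=6 loops=1 length=4.533

cell (2,7): code 0100 → (2.358,8.000)–(3.000,7.251)
cell (2,8): code 1000 → (3.000,8.781)–(2.358,8.000)
cell (3,7): code 0110 → (3.000,7.251)–(4.000,7.986)
cell (3,8): code 1001 → (4.000,8.015)–(3.000,8.781)
cell (4,7): code 0010 → (4.000,7.986)–(4.009,8.000)
cell (4,8): code 0001 → (4.009,8.000)–(4.000,8.015)
total: 6 segments, chained into 1 closed loop(s), length Σ = 4.533320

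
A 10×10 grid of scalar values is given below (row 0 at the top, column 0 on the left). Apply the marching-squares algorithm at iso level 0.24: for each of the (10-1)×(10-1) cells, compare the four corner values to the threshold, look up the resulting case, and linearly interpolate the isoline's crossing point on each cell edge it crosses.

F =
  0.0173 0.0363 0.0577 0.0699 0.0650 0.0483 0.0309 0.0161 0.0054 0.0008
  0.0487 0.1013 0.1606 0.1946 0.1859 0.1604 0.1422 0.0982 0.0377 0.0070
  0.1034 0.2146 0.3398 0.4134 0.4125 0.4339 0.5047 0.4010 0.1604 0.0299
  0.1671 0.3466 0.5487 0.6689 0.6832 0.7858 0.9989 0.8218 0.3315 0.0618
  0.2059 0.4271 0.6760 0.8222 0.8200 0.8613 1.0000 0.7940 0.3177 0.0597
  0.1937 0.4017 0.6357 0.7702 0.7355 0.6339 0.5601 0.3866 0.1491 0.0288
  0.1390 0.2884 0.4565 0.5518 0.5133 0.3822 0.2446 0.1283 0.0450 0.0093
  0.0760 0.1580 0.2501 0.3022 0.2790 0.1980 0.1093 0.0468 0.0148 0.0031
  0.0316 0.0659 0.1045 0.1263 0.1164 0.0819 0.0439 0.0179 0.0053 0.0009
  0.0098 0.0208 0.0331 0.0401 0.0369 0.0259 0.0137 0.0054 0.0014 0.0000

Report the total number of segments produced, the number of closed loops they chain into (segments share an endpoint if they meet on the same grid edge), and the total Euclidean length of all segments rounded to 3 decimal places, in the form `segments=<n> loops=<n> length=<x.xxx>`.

cell (1,1): code 0100 → (1.443,2.000)–(2.000,1.203)
cell (1,2): code 1100 → (1.207,3.000)–(1.443,2.000)
cell (1,3): code 1100 → (1.239,4.000)–(1.207,3.000)
cell (1,4): code 1100 → (1.291,5.000)–(1.239,4.000)
cell (1,5): code 1100 → (1.270,6.000)–(1.291,5.000)
cell (1,6): code 1100 → (1.468,7.000)–(1.270,6.000)
cell (1,7): code 1000 → (2.000,7.669)–(1.468,7.000)
cell (2,0): code 0100 → (2.192,1.000)–(3.000,0.406)
cell (2,1): code 1110 → (2.000,1.203)–(2.192,1.000)
cell (2,7): code 1101 → (2.465,8.000)–(2.000,7.669)
cell (2,8): code 1000 → (3.000,8.339)–(2.465,8.000)
cell (3,0): code 0110 → (3.000,0.406)–(4.000,0.154)
cell (3,8): code 1001 → (4.000,8.301)–(3.000,8.339)
cell (4,0): code 0110 → (4.000,0.154)–(5.000,0.223)
cell (4,7): code 1011 → (5.000,7.617)–(4.461,8.000)
cell (4,8): code 0001 → (4.461,8.000)–(4.000,8.301)
cell (5,0): code 0110 → (5.000,0.223)–(6.000,0.676)
cell (5,6): code 1011 → (6.000,6.040)–(5.568,7.000)
cell (5,7): code 0001 → (5.568,7.000)–(5.000,7.617)
cell (6,0): code 0010 → (6.000,0.676)–(6.371,1.000)
cell (6,1): code 0111 → (6.371,1.000)–(7.000,1.890)
cell (6,4): code 1011 → (7.000,4.481)–(6.772,5.000)
cell (6,5): code 0011 → (6.772,5.000)–(6.034,6.000)
cell (6,6): code 0001 → (6.034,6.000)–(6.000,6.040)
cell (7,1): code 0010 → (7.000,1.890)–(7.069,2.000)
cell (7,2): code 0011 → (7.069,2.000)–(7.354,3.000)
cell (7,3): code 0011 → (7.354,3.000)–(7.240,4.000)
cell (7,4): code 0001 → (7.240,4.000)–(7.000,4.481)
total: 28 segments, chained into 1 closed loop(s), length Σ = 22.756002

segments=28 loops=1 length=22.756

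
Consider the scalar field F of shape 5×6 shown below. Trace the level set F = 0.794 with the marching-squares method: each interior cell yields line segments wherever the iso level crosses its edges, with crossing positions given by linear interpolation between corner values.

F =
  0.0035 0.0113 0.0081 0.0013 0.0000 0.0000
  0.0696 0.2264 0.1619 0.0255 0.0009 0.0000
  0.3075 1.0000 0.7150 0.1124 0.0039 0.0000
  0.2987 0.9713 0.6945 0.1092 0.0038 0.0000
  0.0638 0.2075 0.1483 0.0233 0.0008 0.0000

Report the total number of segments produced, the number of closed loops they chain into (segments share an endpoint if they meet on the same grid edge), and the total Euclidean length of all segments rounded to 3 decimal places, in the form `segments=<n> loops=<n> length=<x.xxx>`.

cell (1,0): code 0100 → (1.734,1.000)–(2.000,0.703)
cell (1,1): code 1000 → (2.000,1.723)–(1.734,1.000)
cell (2,0): code 0110 → (2.000,0.703)–(3.000,0.736)
cell (2,1): code 1001 → (3.000,1.641)–(2.000,1.723)
cell (3,0): code 0010 → (3.000,0.736)–(3.232,1.000)
cell (3,1): code 0001 → (3.232,1.000)–(3.000,1.641)
total: 6 segments, chained into 1 closed loop(s), length Σ = 4.206039

segments=6 loops=1 length=4.206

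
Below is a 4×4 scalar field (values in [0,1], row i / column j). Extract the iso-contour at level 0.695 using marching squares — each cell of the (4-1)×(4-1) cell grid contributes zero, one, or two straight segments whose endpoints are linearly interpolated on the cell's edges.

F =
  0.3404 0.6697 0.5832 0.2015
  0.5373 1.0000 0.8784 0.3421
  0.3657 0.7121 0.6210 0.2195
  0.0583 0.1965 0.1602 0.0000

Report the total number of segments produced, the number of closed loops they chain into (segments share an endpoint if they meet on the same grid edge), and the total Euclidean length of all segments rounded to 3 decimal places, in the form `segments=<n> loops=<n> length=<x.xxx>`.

segments=8 loops=1 length=5.962

cell (0,0): code 0100 → (0.077,1.000)–(1.000,0.341)
cell (0,1): code 1100 → (0.379,2.000)–(0.077,1.000)
cell (0,2): code 1000 → (1.000,2.342)–(0.379,2.000)
cell (1,0): code 0110 → (1.000,0.341)–(2.000,0.951)
cell (1,1): code 1011 → (2.000,1.188)–(1.713,2.000)
cell (1,2): code 0001 → (1.713,2.000)–(1.000,2.342)
cell (2,0): code 0010 → (2.000,0.951)–(2.033,1.000)
cell (2,1): code 0001 → (2.033,1.000)–(2.000,1.188)
total: 8 segments, chained into 1 closed loop(s), length Σ = 5.961705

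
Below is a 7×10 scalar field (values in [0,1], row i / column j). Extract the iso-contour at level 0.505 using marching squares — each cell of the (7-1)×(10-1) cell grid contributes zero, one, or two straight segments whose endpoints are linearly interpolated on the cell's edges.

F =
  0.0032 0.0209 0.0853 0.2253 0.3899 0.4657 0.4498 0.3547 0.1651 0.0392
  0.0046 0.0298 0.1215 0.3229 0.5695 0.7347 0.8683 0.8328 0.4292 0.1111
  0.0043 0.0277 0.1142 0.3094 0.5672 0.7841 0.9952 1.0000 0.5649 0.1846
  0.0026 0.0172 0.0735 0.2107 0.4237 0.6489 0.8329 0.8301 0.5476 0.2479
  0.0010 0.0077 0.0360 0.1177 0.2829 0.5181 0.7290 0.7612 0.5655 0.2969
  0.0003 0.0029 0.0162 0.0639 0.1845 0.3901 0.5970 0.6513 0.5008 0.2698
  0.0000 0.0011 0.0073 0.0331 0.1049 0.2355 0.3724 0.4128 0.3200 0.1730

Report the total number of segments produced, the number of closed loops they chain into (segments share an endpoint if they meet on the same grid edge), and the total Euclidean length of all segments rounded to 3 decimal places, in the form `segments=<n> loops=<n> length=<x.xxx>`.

segments=20 loops=1 length=16.006

cell (0,3): code 0100 → (0.641,4.000)–(1.000,3.738)
cell (0,4): code 1100 → (0.146,5.000)–(0.641,4.000)
cell (0,5): code 1100 → (0.132,6.000)–(0.146,5.000)
cell (0,6): code 1100 → (0.314,7.000)–(0.132,6.000)
cell (0,7): code 1000 → (1.000,7.812)–(0.314,7.000)
cell (1,3): code 0110 → (1.000,3.738)–(2.000,3.759)
cell (1,7): code 1101 → (1.559,8.000)–(1.000,7.812)
cell (1,8): code 1000 → (2.000,8.158)–(1.559,8.000)
cell (2,3): code 0010 → (2.000,3.759)–(2.433,4.000)
cell (2,4): code 0111 → (2.433,4.000)–(3.000,4.361)
cell (2,8): code 1001 → (3.000,8.142)–(2.000,8.158)
cell (3,4): code 0110 → (3.000,4.361)–(4.000,4.944)
cell (3,8): code 1001 → (4.000,8.225)–(3.000,8.142)
cell (4,4): code 0010 → (4.000,4.944)–(4.102,5.000)
cell (4,5): code 0111 → (4.102,5.000)–(5.000,5.555)
cell (4,7): code 1011 → (5.000,7.972)–(4.935,8.000)
cell (4,8): code 0001 → (4.935,8.000)–(4.000,8.225)
cell (5,5): code 0010 → (5.000,5.555)–(5.410,6.000)
cell (5,6): code 0011 → (5.410,6.000)–(5.613,7.000)
cell (5,7): code 0001 → (5.613,7.000)–(5.000,7.972)
total: 20 segments, chained into 1 closed loop(s), length Σ = 16.005948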